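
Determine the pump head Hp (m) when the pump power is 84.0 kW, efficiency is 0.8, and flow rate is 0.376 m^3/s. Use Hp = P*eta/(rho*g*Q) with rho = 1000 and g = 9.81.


Pump head formula: Hp = P * eta / (rho * g * Q).
Numerator: P * eta = 84.0 * 1000 * 0.8 = 67200.0 W.
Denominator: rho * g * Q = 1000 * 9.81 * 0.376 = 3688.56.
Hp = 67200.0 / 3688.56 = 18.22 m.

18.22


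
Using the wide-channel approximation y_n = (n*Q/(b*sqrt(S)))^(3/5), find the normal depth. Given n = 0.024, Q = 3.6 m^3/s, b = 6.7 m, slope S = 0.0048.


We use the wide-channel approximation y_n = (n*Q/(b*sqrt(S)))^(3/5).
sqrt(S) = sqrt(0.0048) = 0.069282.
Numerator: n*Q = 0.024 * 3.6 = 0.0864.
Denominator: b*sqrt(S) = 6.7 * 0.069282 = 0.464189.
arg = 0.1861.
y_n = 0.1861^(3/5) = 0.3647 m.

0.3647


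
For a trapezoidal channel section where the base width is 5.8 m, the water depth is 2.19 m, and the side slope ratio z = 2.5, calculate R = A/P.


For a trapezoidal section with side slope z:
A = (b + z*y)*y = (5.8 + 2.5*2.19)*2.19 = 24.692 m^2.
P = b + 2*y*sqrt(1 + z^2) = 5.8 + 2*2.19*sqrt(1 + 2.5^2) = 17.594 m.
R = A/P = 24.692 / 17.594 = 1.4035 m.

1.4035


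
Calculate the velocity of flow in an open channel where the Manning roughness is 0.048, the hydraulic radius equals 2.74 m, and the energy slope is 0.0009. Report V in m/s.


Manning's equation gives V = (1/n) * R^(2/3) * S^(1/2).
First, compute R^(2/3) = 2.74^(2/3) = 1.9581.
Next, S^(1/2) = 0.0009^(1/2) = 0.03.
Then 1/n = 1/0.048 = 20.83.
V = 20.83 * 1.9581 * 0.03 = 1.2238 m/s.

1.2238


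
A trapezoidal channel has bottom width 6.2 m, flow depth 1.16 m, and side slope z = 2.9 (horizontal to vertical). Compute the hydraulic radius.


For a trapezoidal section with side slope z:
A = (b + z*y)*y = (6.2 + 2.9*1.16)*1.16 = 11.094 m^2.
P = b + 2*y*sqrt(1 + z^2) = 6.2 + 2*1.16*sqrt(1 + 2.9^2) = 13.317 m.
R = A/P = 11.094 / 13.317 = 0.8331 m.

0.8331


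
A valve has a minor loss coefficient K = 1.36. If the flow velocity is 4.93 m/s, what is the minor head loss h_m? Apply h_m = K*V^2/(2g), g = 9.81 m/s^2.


Minor loss formula: h_m = K * V^2/(2g).
V^2 = 4.93^2 = 24.3049.
V^2/(2g) = 24.3049 / 19.62 = 1.2388 m.
h_m = 1.36 * 1.2388 = 1.6847 m.

1.6847


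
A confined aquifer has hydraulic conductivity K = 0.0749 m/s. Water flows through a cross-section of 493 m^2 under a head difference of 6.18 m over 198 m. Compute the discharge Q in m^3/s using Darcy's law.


Darcy's law: Q = K * A * i, where i = dh/L.
Hydraulic gradient i = 6.18 / 198 = 0.031212.
Q = 0.0749 * 493 * 0.031212
  = 1.1525 m^3/s.

1.1525


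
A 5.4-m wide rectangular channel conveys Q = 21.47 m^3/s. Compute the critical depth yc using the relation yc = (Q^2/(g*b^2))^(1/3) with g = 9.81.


Using yc = (Q^2 / (g * b^2))^(1/3):
Q^2 = 21.47^2 = 460.96.
g * b^2 = 9.81 * 5.4^2 = 9.81 * 29.16 = 286.06.
Q^2 / (g*b^2) = 460.96 / 286.06 = 1.6114.
yc = 1.6114^(1/3) = 1.1724 m.

1.1724


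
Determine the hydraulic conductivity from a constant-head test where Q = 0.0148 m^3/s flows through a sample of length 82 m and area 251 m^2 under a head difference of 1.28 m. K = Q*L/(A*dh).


From K = Q*L / (A*dh):
Numerator: Q*L = 0.0148 * 82 = 1.2136.
Denominator: A*dh = 251 * 1.28 = 321.28.
K = 1.2136 / 321.28 = 0.003777 m/s.

0.003777


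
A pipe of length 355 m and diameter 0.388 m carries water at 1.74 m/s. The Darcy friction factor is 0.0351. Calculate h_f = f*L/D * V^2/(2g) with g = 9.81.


Darcy-Weisbach equation: h_f = f * (L/D) * V^2/(2g).
f * L/D = 0.0351 * 355/0.388 = 32.1147.
V^2/(2g) = 1.74^2 / (2*9.81) = 3.0276 / 19.62 = 0.1543 m.
h_f = 32.1147 * 0.1543 = 4.956 m.

4.956


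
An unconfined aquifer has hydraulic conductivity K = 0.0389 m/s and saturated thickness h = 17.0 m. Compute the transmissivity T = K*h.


Transmissivity is defined as T = K * h.
T = 0.0389 * 17.0
  = 0.6613 m^2/s.

0.6613


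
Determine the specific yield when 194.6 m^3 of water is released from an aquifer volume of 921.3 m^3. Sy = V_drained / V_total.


Specific yield Sy = Volume drained / Total volume.
Sy = 194.6 / 921.3
   = 0.2112.

0.2112


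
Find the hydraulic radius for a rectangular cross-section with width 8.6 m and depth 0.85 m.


For a rectangular section:
Flow area A = b * y = 8.6 * 0.85 = 7.31 m^2.
Wetted perimeter P = b + 2y = 8.6 + 2*0.85 = 10.3 m.
Hydraulic radius R = A/P = 7.31 / 10.3 = 0.7097 m.

0.7097


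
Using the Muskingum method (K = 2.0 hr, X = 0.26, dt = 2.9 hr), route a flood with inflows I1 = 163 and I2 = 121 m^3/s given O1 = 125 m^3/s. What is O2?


Muskingum coefficients:
denom = 2*K*(1-X) + dt = 2*2.0*(1-0.26) + 2.9 = 5.86.
C0 = (dt - 2*K*X)/denom = (2.9 - 2*2.0*0.26)/5.86 = 0.3174.
C1 = (dt + 2*K*X)/denom = (2.9 + 2*2.0*0.26)/5.86 = 0.6724.
C2 = (2*K*(1-X) - dt)/denom = 0.0102.
O2 = C0*I2 + C1*I1 + C2*O1
   = 0.3174*121 + 0.6724*163 + 0.0102*125
   = 149.28 m^3/s.

149.28


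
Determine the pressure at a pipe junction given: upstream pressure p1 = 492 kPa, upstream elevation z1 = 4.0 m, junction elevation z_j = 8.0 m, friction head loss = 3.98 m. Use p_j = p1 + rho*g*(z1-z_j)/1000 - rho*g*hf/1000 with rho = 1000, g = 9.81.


Junction pressure: p_j = p1 + rho*g*(z1 - z_j)/1000 - rho*g*hf/1000.
Elevation term = 1000*9.81*(4.0 - 8.0)/1000 = -39.24 kPa.
Friction term = 1000*9.81*3.98/1000 = 39.044 kPa.
p_j = 492 + -39.24 - 39.044 = 413.72 kPa.

413.72


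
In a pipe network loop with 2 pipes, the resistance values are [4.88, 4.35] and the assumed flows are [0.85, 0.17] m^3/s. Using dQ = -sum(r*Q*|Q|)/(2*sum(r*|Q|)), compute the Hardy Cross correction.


Numerator terms (r*Q*|Q|): 4.88*0.85*|0.85| = 3.5258; 4.35*0.17*|0.17| = 0.1257.
Sum of numerator = 3.6515.
Denominator terms (r*|Q|): 4.88*|0.85| = 4.148; 4.35*|0.17| = 0.7395.
2 * sum of denominator = 2 * 4.8875 = 9.775.
dQ = -3.6515 / 9.775 = -0.3736 m^3/s.

-0.3736


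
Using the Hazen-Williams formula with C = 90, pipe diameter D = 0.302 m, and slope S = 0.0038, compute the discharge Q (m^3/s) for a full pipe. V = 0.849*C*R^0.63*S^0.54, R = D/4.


For a full circular pipe, R = D/4 = 0.302/4 = 0.0755 m.
V = 0.849 * 90 * 0.0755^0.63 * 0.0038^0.54
  = 0.849 * 90 * 0.196384 * 0.049327
  = 0.7402 m/s.
Pipe area A = pi*D^2/4 = pi*0.302^2/4 = 0.0716 m^2.
Q = A * V = 0.0716 * 0.7402 = 0.053 m^3/s.

0.053


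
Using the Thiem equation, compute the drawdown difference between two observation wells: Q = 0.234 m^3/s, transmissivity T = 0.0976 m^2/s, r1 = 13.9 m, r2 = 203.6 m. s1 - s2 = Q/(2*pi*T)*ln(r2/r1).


Thiem equation: s1 - s2 = Q/(2*pi*T) * ln(r2/r1).
ln(r2/r1) = ln(203.6/13.9) = 2.6843.
Q/(2*pi*T) = 0.234 / (2*pi*0.0976) = 0.234 / 0.6132 = 0.3816.
s1 - s2 = 0.3816 * 2.6843 = 1.0243 m.

1.0243


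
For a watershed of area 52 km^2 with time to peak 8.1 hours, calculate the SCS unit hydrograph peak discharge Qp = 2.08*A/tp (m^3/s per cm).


SCS formula: Qp = 2.08 * A / tp.
Qp = 2.08 * 52 / 8.1
   = 108.16 / 8.1
   = 13.35 m^3/s per cm.

13.35


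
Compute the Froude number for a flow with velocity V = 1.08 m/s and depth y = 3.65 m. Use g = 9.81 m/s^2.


The Froude number is defined as Fr = V / sqrt(g*y).
g*y = 9.81 * 3.65 = 35.8065.
sqrt(g*y) = sqrt(35.8065) = 5.9839.
Fr = 1.08 / 5.9839 = 0.1805.

0.1805


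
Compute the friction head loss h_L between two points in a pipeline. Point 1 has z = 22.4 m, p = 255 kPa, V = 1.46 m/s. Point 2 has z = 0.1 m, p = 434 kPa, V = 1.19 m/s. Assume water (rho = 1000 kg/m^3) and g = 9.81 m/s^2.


Total head at each section: H = z + p/(rho*g) + V^2/(2g).
H1 = 22.4 + 255*1000/(1000*9.81) + 1.46^2/(2*9.81)
   = 22.4 + 25.994 + 0.1086
   = 48.503 m.
H2 = 0.1 + 434*1000/(1000*9.81) + 1.19^2/(2*9.81)
   = 0.1 + 44.241 + 0.0722
   = 44.413 m.
h_L = H1 - H2 = 48.503 - 44.413 = 4.09 m.

4.09


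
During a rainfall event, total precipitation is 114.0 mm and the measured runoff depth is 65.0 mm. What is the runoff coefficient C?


The runoff coefficient C = runoff depth / rainfall depth.
C = 65.0 / 114.0
  = 0.5702.

0.5702


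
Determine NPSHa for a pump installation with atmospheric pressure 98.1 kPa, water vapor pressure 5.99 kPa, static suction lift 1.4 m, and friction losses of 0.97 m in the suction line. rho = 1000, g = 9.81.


NPSHa = p_atm/(rho*g) - z_s - hf_s - p_vap/(rho*g).
p_atm/(rho*g) = 98.1*1000 / (1000*9.81) = 10.0 m.
p_vap/(rho*g) = 5.99*1000 / (1000*9.81) = 0.611 m.
NPSHa = 10.0 - 1.4 - 0.97 - 0.611
      = 7.02 m.

7.02


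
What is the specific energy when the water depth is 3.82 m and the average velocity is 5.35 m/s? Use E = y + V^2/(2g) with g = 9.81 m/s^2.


Specific energy E = y + V^2/(2g).
Velocity head = V^2/(2g) = 5.35^2 / (2*9.81) = 28.6225 / 19.62 = 1.4588 m.
E = 3.82 + 1.4588 = 5.2788 m.

5.2788


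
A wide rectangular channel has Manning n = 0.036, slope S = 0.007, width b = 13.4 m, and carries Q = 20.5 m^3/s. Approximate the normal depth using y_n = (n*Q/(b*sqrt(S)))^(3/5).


We use the wide-channel approximation y_n = (n*Q/(b*sqrt(S)))^(3/5).
sqrt(S) = sqrt(0.007) = 0.083666.
Numerator: n*Q = 0.036 * 20.5 = 0.738.
Denominator: b*sqrt(S) = 13.4 * 0.083666 = 1.121124.
arg = 0.6583.
y_n = 0.6583^(3/5) = 0.7781 m.

0.7781


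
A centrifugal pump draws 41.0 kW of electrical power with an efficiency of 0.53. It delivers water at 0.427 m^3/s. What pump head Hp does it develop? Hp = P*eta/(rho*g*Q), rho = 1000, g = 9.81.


Pump head formula: Hp = P * eta / (rho * g * Q).
Numerator: P * eta = 41.0 * 1000 * 0.53 = 21730.0 W.
Denominator: rho * g * Q = 1000 * 9.81 * 0.427 = 4188.87.
Hp = 21730.0 / 4188.87 = 5.19 m.

5.19


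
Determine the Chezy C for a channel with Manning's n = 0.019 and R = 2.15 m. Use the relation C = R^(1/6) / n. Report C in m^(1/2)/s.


The Chezy coefficient relates to Manning's n through C = R^(1/6) / n.
R^(1/6) = 2.15^(1/6) = 1.136073.
C = 1.136073 / 0.019 = 59.79 m^(1/2)/s.

59.79


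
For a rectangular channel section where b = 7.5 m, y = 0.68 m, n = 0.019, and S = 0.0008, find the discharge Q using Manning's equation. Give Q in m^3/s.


For a rectangular channel, the cross-sectional area A = b * y = 7.5 * 0.68 = 5.1 m^2.
The wetted perimeter P = b + 2y = 7.5 + 2*0.68 = 8.86 m.
Hydraulic radius R = A/P = 5.1/8.86 = 0.5756 m.
Velocity V = (1/n)*R^(2/3)*S^(1/2) = (1/0.019)*0.5756^(2/3)*0.0008^(1/2) = 1.0301 m/s.
Discharge Q = A * V = 5.1 * 1.0301 = 5.254 m^3/s.

5.254


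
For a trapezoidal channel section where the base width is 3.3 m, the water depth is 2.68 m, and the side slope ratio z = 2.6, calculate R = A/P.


For a trapezoidal section with side slope z:
A = (b + z*y)*y = (3.3 + 2.6*2.68)*2.68 = 27.518 m^2.
P = b + 2*y*sqrt(1 + z^2) = 3.3 + 2*2.68*sqrt(1 + 2.6^2) = 18.231 m.
R = A/P = 27.518 / 18.231 = 1.5094 m.

1.5094


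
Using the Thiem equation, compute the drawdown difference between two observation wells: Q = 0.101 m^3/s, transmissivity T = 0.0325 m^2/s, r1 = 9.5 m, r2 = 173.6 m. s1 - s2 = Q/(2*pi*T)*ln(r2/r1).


Thiem equation: s1 - s2 = Q/(2*pi*T) * ln(r2/r1).
ln(r2/r1) = ln(173.6/9.5) = 2.9055.
Q/(2*pi*T) = 0.101 / (2*pi*0.0325) = 0.101 / 0.2042 = 0.4946.
s1 - s2 = 0.4946 * 2.9055 = 1.4371 m.

1.4371


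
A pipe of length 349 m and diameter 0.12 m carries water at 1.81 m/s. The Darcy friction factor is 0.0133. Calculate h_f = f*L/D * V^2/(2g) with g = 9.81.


Darcy-Weisbach equation: h_f = f * (L/D) * V^2/(2g).
f * L/D = 0.0133 * 349/0.12 = 38.6808.
V^2/(2g) = 1.81^2 / (2*9.81) = 3.2761 / 19.62 = 0.167 m.
h_f = 38.6808 * 0.167 = 6.459 m.

6.459


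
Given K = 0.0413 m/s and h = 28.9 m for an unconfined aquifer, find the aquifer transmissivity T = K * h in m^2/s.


Transmissivity is defined as T = K * h.
T = 0.0413 * 28.9
  = 1.1936 m^2/s.

1.1936


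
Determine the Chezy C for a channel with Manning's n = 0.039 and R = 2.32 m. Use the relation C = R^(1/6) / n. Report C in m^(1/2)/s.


The Chezy coefficient relates to Manning's n through C = R^(1/6) / n.
R^(1/6) = 2.32^(1/6) = 1.150574.
C = 1.150574 / 0.039 = 29.5 m^(1/2)/s.

29.5


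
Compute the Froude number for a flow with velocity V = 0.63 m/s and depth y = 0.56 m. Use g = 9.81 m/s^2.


The Froude number is defined as Fr = V / sqrt(g*y).
g*y = 9.81 * 0.56 = 5.4936.
sqrt(g*y) = sqrt(5.4936) = 2.3438.
Fr = 0.63 / 2.3438 = 0.2688.

0.2688


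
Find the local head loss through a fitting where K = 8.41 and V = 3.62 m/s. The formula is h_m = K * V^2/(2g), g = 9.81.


Minor loss formula: h_m = K * V^2/(2g).
V^2 = 3.62^2 = 13.1044.
V^2/(2g) = 13.1044 / 19.62 = 0.6679 m.
h_m = 8.41 * 0.6679 = 5.6171 m.

5.6171


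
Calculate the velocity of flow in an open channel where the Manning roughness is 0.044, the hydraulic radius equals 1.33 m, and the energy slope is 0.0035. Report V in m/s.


Manning's equation gives V = (1/n) * R^(2/3) * S^(1/2).
First, compute R^(2/3) = 1.33^(2/3) = 1.2094.
Next, S^(1/2) = 0.0035^(1/2) = 0.059161.
Then 1/n = 1/0.044 = 22.73.
V = 22.73 * 1.2094 * 0.059161 = 1.6261 m/s.

1.6261


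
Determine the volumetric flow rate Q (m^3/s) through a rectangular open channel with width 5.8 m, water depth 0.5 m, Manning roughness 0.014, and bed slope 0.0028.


For a rectangular channel, the cross-sectional area A = b * y = 5.8 * 0.5 = 2.9 m^2.
The wetted perimeter P = b + 2y = 5.8 + 2*0.5 = 6.8 m.
Hydraulic radius R = A/P = 2.9/6.8 = 0.4265 m.
Velocity V = (1/n)*R^(2/3)*S^(1/2) = (1/0.014)*0.4265^(2/3)*0.0028^(1/2) = 2.1415 m/s.
Discharge Q = A * V = 2.9 * 2.1415 = 6.21 m^3/s.

6.21


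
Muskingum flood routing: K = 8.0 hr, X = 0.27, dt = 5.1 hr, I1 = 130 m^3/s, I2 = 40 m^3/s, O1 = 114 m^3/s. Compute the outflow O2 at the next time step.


Muskingum coefficients:
denom = 2*K*(1-X) + dt = 2*8.0*(1-0.27) + 5.1 = 16.78.
C0 = (dt - 2*K*X)/denom = (5.1 - 2*8.0*0.27)/16.78 = 0.0465.
C1 = (dt + 2*K*X)/denom = (5.1 + 2*8.0*0.27)/16.78 = 0.5614.
C2 = (2*K*(1-X) - dt)/denom = 0.3921.
O2 = C0*I2 + C1*I1 + C2*O1
   = 0.0465*40 + 0.5614*130 + 0.3921*114
   = 119.54 m^3/s.

119.54


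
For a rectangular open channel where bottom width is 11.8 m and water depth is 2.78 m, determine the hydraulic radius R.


For a rectangular section:
Flow area A = b * y = 11.8 * 2.78 = 32.8 m^2.
Wetted perimeter P = b + 2y = 11.8 + 2*2.78 = 17.36 m.
Hydraulic radius R = A/P = 32.8 / 17.36 = 1.8896 m.

1.8896


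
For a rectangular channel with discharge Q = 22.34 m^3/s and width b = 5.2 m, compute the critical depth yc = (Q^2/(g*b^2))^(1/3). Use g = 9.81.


Using yc = (Q^2 / (g * b^2))^(1/3):
Q^2 = 22.34^2 = 499.08.
g * b^2 = 9.81 * 5.2^2 = 9.81 * 27.04 = 265.26.
Q^2 / (g*b^2) = 499.08 / 265.26 = 1.8815.
yc = 1.8815^(1/3) = 1.2345 m.

1.2345


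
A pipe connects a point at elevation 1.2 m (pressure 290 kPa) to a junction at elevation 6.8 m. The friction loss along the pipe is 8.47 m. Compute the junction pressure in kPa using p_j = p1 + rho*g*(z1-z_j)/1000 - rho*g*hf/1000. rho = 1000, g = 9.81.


Junction pressure: p_j = p1 + rho*g*(z1 - z_j)/1000 - rho*g*hf/1000.
Elevation term = 1000*9.81*(1.2 - 6.8)/1000 = -54.936 kPa.
Friction term = 1000*9.81*8.47/1000 = 83.091 kPa.
p_j = 290 + -54.936 - 83.091 = 151.97 kPa.

151.97


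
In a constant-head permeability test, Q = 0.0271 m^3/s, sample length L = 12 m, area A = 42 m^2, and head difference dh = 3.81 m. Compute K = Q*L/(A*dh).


From K = Q*L / (A*dh):
Numerator: Q*L = 0.0271 * 12 = 0.3252.
Denominator: A*dh = 42 * 3.81 = 160.02.
K = 0.3252 / 160.02 = 0.002032 m/s.

0.002032


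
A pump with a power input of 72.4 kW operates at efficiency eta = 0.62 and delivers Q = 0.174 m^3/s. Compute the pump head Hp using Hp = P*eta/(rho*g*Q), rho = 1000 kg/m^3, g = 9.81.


Pump head formula: Hp = P * eta / (rho * g * Q).
Numerator: P * eta = 72.4 * 1000 * 0.62 = 44888.0 W.
Denominator: rho * g * Q = 1000 * 9.81 * 0.174 = 1706.94.
Hp = 44888.0 / 1706.94 = 26.3 m.

26.3


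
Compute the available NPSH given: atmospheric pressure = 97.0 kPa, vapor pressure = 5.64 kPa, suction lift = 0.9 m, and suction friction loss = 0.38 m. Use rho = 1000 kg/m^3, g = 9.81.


NPSHa = p_atm/(rho*g) - z_s - hf_s - p_vap/(rho*g).
p_atm/(rho*g) = 97.0*1000 / (1000*9.81) = 9.888 m.
p_vap/(rho*g) = 5.64*1000 / (1000*9.81) = 0.575 m.
NPSHa = 9.888 - 0.9 - 0.38 - 0.575
      = 8.03 m.

8.03


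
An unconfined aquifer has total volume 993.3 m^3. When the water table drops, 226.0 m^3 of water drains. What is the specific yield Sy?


Specific yield Sy = Volume drained / Total volume.
Sy = 226.0 / 993.3
   = 0.2275.

0.2275


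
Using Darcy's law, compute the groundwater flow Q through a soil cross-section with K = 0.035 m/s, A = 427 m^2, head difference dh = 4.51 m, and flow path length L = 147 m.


Darcy's law: Q = K * A * i, where i = dh/L.
Hydraulic gradient i = 4.51 / 147 = 0.03068.
Q = 0.035 * 427 * 0.03068
  = 0.4585 m^3/s.

0.4585


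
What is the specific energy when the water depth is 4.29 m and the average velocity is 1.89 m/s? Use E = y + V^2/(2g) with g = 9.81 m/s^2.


Specific energy E = y + V^2/(2g).
Velocity head = V^2/(2g) = 1.89^2 / (2*9.81) = 3.5721 / 19.62 = 0.1821 m.
E = 4.29 + 0.1821 = 4.4721 m.

4.4721


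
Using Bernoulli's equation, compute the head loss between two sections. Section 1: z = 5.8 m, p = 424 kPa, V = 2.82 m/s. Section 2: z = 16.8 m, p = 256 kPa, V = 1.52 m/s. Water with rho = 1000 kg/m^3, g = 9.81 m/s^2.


Total head at each section: H = z + p/(rho*g) + V^2/(2g).
H1 = 5.8 + 424*1000/(1000*9.81) + 2.82^2/(2*9.81)
   = 5.8 + 43.221 + 0.4053
   = 49.427 m.
H2 = 16.8 + 256*1000/(1000*9.81) + 1.52^2/(2*9.81)
   = 16.8 + 26.096 + 0.1178
   = 43.014 m.
h_L = H1 - H2 = 49.427 - 43.014 = 6.413 m.

6.413


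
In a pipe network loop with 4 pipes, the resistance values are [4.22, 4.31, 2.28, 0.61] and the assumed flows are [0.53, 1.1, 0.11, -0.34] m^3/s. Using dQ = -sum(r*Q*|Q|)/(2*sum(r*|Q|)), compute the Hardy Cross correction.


Numerator terms (r*Q*|Q|): 4.22*0.53*|0.53| = 1.1854; 4.31*1.1*|1.1| = 5.2151; 2.28*0.11*|0.11| = 0.0276; 0.61*-0.34*|-0.34| = -0.0705.
Sum of numerator = 6.3576.
Denominator terms (r*|Q|): 4.22*|0.53| = 2.2366; 4.31*|1.1| = 4.741; 2.28*|0.11| = 0.2508; 0.61*|-0.34| = 0.2074.
2 * sum of denominator = 2 * 7.4358 = 14.8716.
dQ = -6.3576 / 14.8716 = -0.4275 m^3/s.

-0.4275


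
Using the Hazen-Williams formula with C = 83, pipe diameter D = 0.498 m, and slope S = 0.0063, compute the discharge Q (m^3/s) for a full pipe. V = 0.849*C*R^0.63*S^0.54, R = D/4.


For a full circular pipe, R = D/4 = 0.498/4 = 0.1245 m.
V = 0.849 * 83 * 0.1245^0.63 * 0.0063^0.54
  = 0.849 * 83 * 0.269127 * 0.06481
  = 1.2291 m/s.
Pipe area A = pi*D^2/4 = pi*0.498^2/4 = 0.1948 m^2.
Q = A * V = 0.1948 * 1.2291 = 0.2394 m^3/s.

0.2394


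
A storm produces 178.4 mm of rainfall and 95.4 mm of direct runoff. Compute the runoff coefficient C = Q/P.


The runoff coefficient C = runoff depth / rainfall depth.
C = 95.4 / 178.4
  = 0.5348.

0.5348


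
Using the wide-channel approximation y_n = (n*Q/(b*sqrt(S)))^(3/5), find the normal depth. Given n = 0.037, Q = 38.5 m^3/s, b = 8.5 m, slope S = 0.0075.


We use the wide-channel approximation y_n = (n*Q/(b*sqrt(S)))^(3/5).
sqrt(S) = sqrt(0.0075) = 0.086603.
Numerator: n*Q = 0.037 * 38.5 = 1.4245.
Denominator: b*sqrt(S) = 8.5 * 0.086603 = 0.736125.
arg = 1.9351.
y_n = 1.9351^(3/5) = 1.486 m.

1.486


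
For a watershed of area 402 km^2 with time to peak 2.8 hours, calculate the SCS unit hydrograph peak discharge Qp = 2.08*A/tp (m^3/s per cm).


SCS formula: Qp = 2.08 * A / tp.
Qp = 2.08 * 402 / 2.8
   = 836.16 / 2.8
   = 298.63 m^3/s per cm.

298.63


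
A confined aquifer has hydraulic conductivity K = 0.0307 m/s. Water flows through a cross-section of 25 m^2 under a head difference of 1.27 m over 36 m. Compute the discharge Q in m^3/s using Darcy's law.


Darcy's law: Q = K * A * i, where i = dh/L.
Hydraulic gradient i = 1.27 / 36 = 0.035278.
Q = 0.0307 * 25 * 0.035278
  = 0.0271 m^3/s.

0.0271


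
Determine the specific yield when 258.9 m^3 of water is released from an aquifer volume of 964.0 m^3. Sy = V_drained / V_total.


Specific yield Sy = Volume drained / Total volume.
Sy = 258.9 / 964.0
   = 0.2686.

0.2686


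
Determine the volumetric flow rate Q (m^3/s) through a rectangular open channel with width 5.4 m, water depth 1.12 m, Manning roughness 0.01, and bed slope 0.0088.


For a rectangular channel, the cross-sectional area A = b * y = 5.4 * 1.12 = 6.05 m^2.
The wetted perimeter P = b + 2y = 5.4 + 2*1.12 = 7.64 m.
Hydraulic radius R = A/P = 6.05/7.64 = 0.7916 m.
Velocity V = (1/n)*R^(2/3)*S^(1/2) = (1/0.01)*0.7916^(2/3)*0.0088^(1/2) = 8.0276 m/s.
Discharge Q = A * V = 6.05 * 8.0276 = 48.551 m^3/s.

48.551


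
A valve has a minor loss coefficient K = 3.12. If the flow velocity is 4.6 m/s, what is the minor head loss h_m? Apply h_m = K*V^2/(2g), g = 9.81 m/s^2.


Minor loss formula: h_m = K * V^2/(2g).
V^2 = 4.6^2 = 21.16.
V^2/(2g) = 21.16 / 19.62 = 1.0785 m.
h_m = 3.12 * 1.0785 = 3.3649 m.

3.3649


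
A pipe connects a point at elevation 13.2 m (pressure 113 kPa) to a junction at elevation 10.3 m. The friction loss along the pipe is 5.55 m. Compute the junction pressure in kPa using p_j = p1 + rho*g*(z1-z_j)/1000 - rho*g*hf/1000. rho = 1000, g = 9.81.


Junction pressure: p_j = p1 + rho*g*(z1 - z_j)/1000 - rho*g*hf/1000.
Elevation term = 1000*9.81*(13.2 - 10.3)/1000 = 28.449 kPa.
Friction term = 1000*9.81*5.55/1000 = 54.446 kPa.
p_j = 113 + 28.449 - 54.446 = 87.0 kPa.

87.0


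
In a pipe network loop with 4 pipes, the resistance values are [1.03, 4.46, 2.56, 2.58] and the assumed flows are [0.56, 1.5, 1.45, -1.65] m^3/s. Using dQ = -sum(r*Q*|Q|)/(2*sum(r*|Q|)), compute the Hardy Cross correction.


Numerator terms (r*Q*|Q|): 1.03*0.56*|0.56| = 0.323; 4.46*1.5*|1.5| = 10.035; 2.56*1.45*|1.45| = 5.3824; 2.58*-1.65*|-1.65| = -7.024.
Sum of numerator = 8.7164.
Denominator terms (r*|Q|): 1.03*|0.56| = 0.5768; 4.46*|1.5| = 6.69; 2.56*|1.45| = 3.712; 2.58*|-1.65| = 4.257.
2 * sum of denominator = 2 * 15.2358 = 30.4716.
dQ = -8.7164 / 30.4716 = -0.286 m^3/s.

-0.286


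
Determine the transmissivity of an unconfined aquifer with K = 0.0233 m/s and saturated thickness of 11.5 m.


Transmissivity is defined as T = K * h.
T = 0.0233 * 11.5
  = 0.268 m^2/s.

0.268


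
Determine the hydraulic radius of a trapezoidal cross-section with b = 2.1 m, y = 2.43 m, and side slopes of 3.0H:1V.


For a trapezoidal section with side slope z:
A = (b + z*y)*y = (2.1 + 3.0*2.43)*2.43 = 22.818 m^2.
P = b + 2*y*sqrt(1 + z^2) = 2.1 + 2*2.43*sqrt(1 + 3.0^2) = 17.469 m.
R = A/P = 22.818 / 17.469 = 1.3062 m.

1.3062


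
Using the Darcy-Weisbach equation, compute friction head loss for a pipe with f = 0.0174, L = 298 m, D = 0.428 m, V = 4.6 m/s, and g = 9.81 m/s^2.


Darcy-Weisbach equation: h_f = f * (L/D) * V^2/(2g).
f * L/D = 0.0174 * 298/0.428 = 12.115.
V^2/(2g) = 4.6^2 / (2*9.81) = 21.16 / 19.62 = 1.0785 m.
h_f = 12.115 * 1.0785 = 13.066 m.

13.066


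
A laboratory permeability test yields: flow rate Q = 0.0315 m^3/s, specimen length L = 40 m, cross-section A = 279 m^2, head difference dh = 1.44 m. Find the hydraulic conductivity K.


From K = Q*L / (A*dh):
Numerator: Q*L = 0.0315 * 40 = 1.26.
Denominator: A*dh = 279 * 1.44 = 401.76.
K = 1.26 / 401.76 = 0.003136 m/s.

0.003136


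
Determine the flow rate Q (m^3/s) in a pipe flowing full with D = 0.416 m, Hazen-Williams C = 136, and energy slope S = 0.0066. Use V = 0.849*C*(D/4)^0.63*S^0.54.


For a full circular pipe, R = D/4 = 0.416/4 = 0.104 m.
V = 0.849 * 136 * 0.104^0.63 * 0.0066^0.54
  = 0.849 * 136 * 0.240287 * 0.066459
  = 1.8439 m/s.
Pipe area A = pi*D^2/4 = pi*0.416^2/4 = 0.1359 m^2.
Q = A * V = 0.1359 * 1.8439 = 0.2506 m^3/s.

0.2506


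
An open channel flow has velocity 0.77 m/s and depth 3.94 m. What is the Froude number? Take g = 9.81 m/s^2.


The Froude number is defined as Fr = V / sqrt(g*y).
g*y = 9.81 * 3.94 = 38.6514.
sqrt(g*y) = sqrt(38.6514) = 6.217.
Fr = 0.77 / 6.217 = 0.1239.

0.1239


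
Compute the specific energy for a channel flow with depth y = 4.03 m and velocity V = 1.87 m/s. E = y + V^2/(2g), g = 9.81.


Specific energy E = y + V^2/(2g).
Velocity head = V^2/(2g) = 1.87^2 / (2*9.81) = 3.4969 / 19.62 = 0.1782 m.
E = 4.03 + 0.1782 = 4.2082 m.

4.2082


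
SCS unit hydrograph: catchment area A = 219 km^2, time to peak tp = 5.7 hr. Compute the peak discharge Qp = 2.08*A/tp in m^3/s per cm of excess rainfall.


SCS formula: Qp = 2.08 * A / tp.
Qp = 2.08 * 219 / 5.7
   = 455.52 / 5.7
   = 79.92 m^3/s per cm.

79.92


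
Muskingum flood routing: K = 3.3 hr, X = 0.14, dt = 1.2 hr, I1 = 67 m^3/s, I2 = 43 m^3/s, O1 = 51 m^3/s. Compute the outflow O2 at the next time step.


Muskingum coefficients:
denom = 2*K*(1-X) + dt = 2*3.3*(1-0.14) + 1.2 = 6.876.
C0 = (dt - 2*K*X)/denom = (1.2 - 2*3.3*0.14)/6.876 = 0.0401.
C1 = (dt + 2*K*X)/denom = (1.2 + 2*3.3*0.14)/6.876 = 0.3089.
C2 = (2*K*(1-X) - dt)/denom = 0.651.
O2 = C0*I2 + C1*I1 + C2*O1
   = 0.0401*43 + 0.3089*67 + 0.651*51
   = 55.62 m^3/s.

55.62


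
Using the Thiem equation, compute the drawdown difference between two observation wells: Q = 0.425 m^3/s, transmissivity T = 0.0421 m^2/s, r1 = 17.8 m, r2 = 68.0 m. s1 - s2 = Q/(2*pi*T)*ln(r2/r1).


Thiem equation: s1 - s2 = Q/(2*pi*T) * ln(r2/r1).
ln(r2/r1) = ln(68.0/17.8) = 1.3403.
Q/(2*pi*T) = 0.425 / (2*pi*0.0421) = 0.425 / 0.2645 = 1.6067.
s1 - s2 = 1.6067 * 1.3403 = 2.1534 m.

2.1534


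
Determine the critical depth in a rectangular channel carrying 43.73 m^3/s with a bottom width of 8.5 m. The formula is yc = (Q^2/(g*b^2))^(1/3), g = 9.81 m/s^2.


Using yc = (Q^2 / (g * b^2))^(1/3):
Q^2 = 43.73^2 = 1912.31.
g * b^2 = 9.81 * 8.5^2 = 9.81 * 72.25 = 708.77.
Q^2 / (g*b^2) = 1912.31 / 708.77 = 2.6981.
yc = 2.6981^(1/3) = 1.3921 m.

1.3921


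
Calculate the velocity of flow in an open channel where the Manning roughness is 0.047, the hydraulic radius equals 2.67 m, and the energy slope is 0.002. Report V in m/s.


Manning's equation gives V = (1/n) * R^(2/3) * S^(1/2).
First, compute R^(2/3) = 2.67^(2/3) = 1.9246.
Next, S^(1/2) = 0.002^(1/2) = 0.044721.
Then 1/n = 1/0.047 = 21.28.
V = 21.28 * 1.9246 * 0.044721 = 1.8313 m/s.

1.8313


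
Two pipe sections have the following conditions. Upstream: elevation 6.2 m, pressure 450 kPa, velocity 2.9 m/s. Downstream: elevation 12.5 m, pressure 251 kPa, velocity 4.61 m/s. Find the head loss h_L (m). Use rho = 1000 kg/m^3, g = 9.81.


Total head at each section: H = z + p/(rho*g) + V^2/(2g).
H1 = 6.2 + 450*1000/(1000*9.81) + 2.9^2/(2*9.81)
   = 6.2 + 45.872 + 0.4286
   = 52.5 m.
H2 = 12.5 + 251*1000/(1000*9.81) + 4.61^2/(2*9.81)
   = 12.5 + 25.586 + 1.0832
   = 39.169 m.
h_L = H1 - H2 = 52.5 - 39.169 = 13.331 m.

13.331


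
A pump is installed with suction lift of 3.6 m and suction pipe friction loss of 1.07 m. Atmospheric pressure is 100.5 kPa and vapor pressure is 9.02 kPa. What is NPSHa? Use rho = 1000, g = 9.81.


NPSHa = p_atm/(rho*g) - z_s - hf_s - p_vap/(rho*g).
p_atm/(rho*g) = 100.5*1000 / (1000*9.81) = 10.245 m.
p_vap/(rho*g) = 9.02*1000 / (1000*9.81) = 0.919 m.
NPSHa = 10.245 - 3.6 - 1.07 - 0.919
      = 4.66 m.

4.66


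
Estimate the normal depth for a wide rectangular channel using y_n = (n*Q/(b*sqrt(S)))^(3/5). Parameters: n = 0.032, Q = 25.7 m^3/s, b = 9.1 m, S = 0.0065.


We use the wide-channel approximation y_n = (n*Q/(b*sqrt(S)))^(3/5).
sqrt(S) = sqrt(0.0065) = 0.080623.
Numerator: n*Q = 0.032 * 25.7 = 0.8224.
Denominator: b*sqrt(S) = 9.1 * 0.080623 = 0.733669.
arg = 1.1209.
y_n = 1.1209^(3/5) = 1.0709 m.

1.0709


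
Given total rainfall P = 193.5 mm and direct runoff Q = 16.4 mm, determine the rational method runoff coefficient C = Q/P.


The runoff coefficient C = runoff depth / rainfall depth.
C = 16.4 / 193.5
  = 0.0848.

0.0848


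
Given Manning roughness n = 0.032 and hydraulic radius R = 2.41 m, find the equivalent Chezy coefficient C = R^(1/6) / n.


The Chezy coefficient relates to Manning's n through C = R^(1/6) / n.
R^(1/6) = 2.41^(1/6) = 1.157896.
C = 1.157896 / 0.032 = 36.18 m^(1/2)/s.

36.18


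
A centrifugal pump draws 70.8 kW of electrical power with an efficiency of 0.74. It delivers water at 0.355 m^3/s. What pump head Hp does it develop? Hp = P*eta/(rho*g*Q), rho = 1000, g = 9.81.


Pump head formula: Hp = P * eta / (rho * g * Q).
Numerator: P * eta = 70.8 * 1000 * 0.74 = 52392.0 W.
Denominator: rho * g * Q = 1000 * 9.81 * 0.355 = 3482.55.
Hp = 52392.0 / 3482.55 = 15.04 m.

15.04


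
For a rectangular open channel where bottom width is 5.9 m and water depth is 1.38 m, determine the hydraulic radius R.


For a rectangular section:
Flow area A = b * y = 5.9 * 1.38 = 8.14 m^2.
Wetted perimeter P = b + 2y = 5.9 + 2*1.38 = 8.66 m.
Hydraulic radius R = A/P = 8.14 / 8.66 = 0.9402 m.

0.9402


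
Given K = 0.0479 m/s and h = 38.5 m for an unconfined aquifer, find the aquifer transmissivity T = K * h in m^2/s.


Transmissivity is defined as T = K * h.
T = 0.0479 * 38.5
  = 1.8441 m^2/s.

1.8441


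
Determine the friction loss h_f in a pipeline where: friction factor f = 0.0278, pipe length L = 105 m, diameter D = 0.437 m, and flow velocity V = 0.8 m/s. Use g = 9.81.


Darcy-Weisbach equation: h_f = f * (L/D) * V^2/(2g).
f * L/D = 0.0278 * 105/0.437 = 6.6796.
V^2/(2g) = 0.8^2 / (2*9.81) = 0.64 / 19.62 = 0.0326 m.
h_f = 6.6796 * 0.0326 = 0.218 m.

0.218


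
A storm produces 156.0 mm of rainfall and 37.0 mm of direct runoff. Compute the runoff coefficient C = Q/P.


The runoff coefficient C = runoff depth / rainfall depth.
C = 37.0 / 156.0
  = 0.2372.

0.2372


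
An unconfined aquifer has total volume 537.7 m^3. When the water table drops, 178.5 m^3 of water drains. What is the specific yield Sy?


Specific yield Sy = Volume drained / Total volume.
Sy = 178.5 / 537.7
   = 0.332.

0.332


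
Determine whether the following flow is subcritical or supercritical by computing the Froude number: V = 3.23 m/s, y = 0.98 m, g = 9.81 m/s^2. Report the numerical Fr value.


The Froude number is defined as Fr = V / sqrt(g*y).
g*y = 9.81 * 0.98 = 9.6138.
sqrt(g*y) = sqrt(9.6138) = 3.1006.
Fr = 3.23 / 3.1006 = 1.0417.
Since Fr > 1, the flow is supercritical.

1.0417


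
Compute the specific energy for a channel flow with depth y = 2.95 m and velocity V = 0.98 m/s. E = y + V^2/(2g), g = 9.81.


Specific energy E = y + V^2/(2g).
Velocity head = V^2/(2g) = 0.98^2 / (2*9.81) = 0.9604 / 19.62 = 0.049 m.
E = 2.95 + 0.049 = 2.999 m.

2.999


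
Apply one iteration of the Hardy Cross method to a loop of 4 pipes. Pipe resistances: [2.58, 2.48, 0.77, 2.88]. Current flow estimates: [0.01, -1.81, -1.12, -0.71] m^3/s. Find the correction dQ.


Numerator terms (r*Q*|Q|): 2.58*0.01*|0.01| = 0.0003; 2.48*-1.81*|-1.81| = -8.1247; 0.77*-1.12*|-1.12| = -0.9659; 2.88*-0.71*|-0.71| = -1.4518.
Sum of numerator = -10.5422.
Denominator terms (r*|Q|): 2.58*|0.01| = 0.0258; 2.48*|-1.81| = 4.4888; 0.77*|-1.12| = 0.8624; 2.88*|-0.71| = 2.0448.
2 * sum of denominator = 2 * 7.4218 = 14.8436.
dQ = --10.5422 / 14.8436 = 0.7102 m^3/s.

0.7102


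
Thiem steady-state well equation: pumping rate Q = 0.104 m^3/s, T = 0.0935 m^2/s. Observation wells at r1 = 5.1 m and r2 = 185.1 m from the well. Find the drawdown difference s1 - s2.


Thiem equation: s1 - s2 = Q/(2*pi*T) * ln(r2/r1).
ln(r2/r1) = ln(185.1/5.1) = 3.5917.
Q/(2*pi*T) = 0.104 / (2*pi*0.0935) = 0.104 / 0.5875 = 0.177.
s1 - s2 = 0.177 * 3.5917 = 0.6358 m.

0.6358


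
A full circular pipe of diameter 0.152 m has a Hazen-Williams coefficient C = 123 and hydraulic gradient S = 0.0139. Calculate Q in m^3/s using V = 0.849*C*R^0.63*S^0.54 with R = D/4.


For a full circular pipe, R = D/4 = 0.152/4 = 0.038 m.
V = 0.849 * 123 * 0.038^0.63 * 0.0139^0.54
  = 0.849 * 123 * 0.127428 * 0.099364
  = 1.3222 m/s.
Pipe area A = pi*D^2/4 = pi*0.152^2/4 = 0.0181 m^2.
Q = A * V = 0.0181 * 1.3222 = 0.024 m^3/s.

0.024


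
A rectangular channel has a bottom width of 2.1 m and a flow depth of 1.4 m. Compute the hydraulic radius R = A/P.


For a rectangular section:
Flow area A = b * y = 2.1 * 1.4 = 2.94 m^2.
Wetted perimeter P = b + 2y = 2.1 + 2*1.4 = 4.9 m.
Hydraulic radius R = A/P = 2.94 / 4.9 = 0.6 m.

0.6


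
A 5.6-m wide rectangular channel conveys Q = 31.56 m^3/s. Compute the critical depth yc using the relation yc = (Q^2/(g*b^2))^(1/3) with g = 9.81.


Using yc = (Q^2 / (g * b^2))^(1/3):
Q^2 = 31.56^2 = 996.03.
g * b^2 = 9.81 * 5.6^2 = 9.81 * 31.36 = 307.64.
Q^2 / (g*b^2) = 996.03 / 307.64 = 3.2376.
yc = 3.2376^(1/3) = 1.4794 m.

1.4794


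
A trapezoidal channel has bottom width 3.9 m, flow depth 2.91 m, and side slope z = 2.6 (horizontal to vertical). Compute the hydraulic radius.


For a trapezoidal section with side slope z:
A = (b + z*y)*y = (3.9 + 2.6*2.91)*2.91 = 33.366 m^2.
P = b + 2*y*sqrt(1 + z^2) = 3.9 + 2*2.91*sqrt(1 + 2.6^2) = 20.113 m.
R = A/P = 33.366 / 20.113 = 1.659 m.

1.659


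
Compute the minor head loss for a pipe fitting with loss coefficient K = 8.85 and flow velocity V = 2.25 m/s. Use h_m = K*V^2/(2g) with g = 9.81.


Minor loss formula: h_m = K * V^2/(2g).
V^2 = 2.25^2 = 5.0625.
V^2/(2g) = 5.0625 / 19.62 = 0.258 m.
h_m = 8.85 * 0.258 = 2.2835 m.

2.2835


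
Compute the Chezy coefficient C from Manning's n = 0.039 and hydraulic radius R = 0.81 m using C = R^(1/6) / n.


The Chezy coefficient relates to Manning's n through C = R^(1/6) / n.
R^(1/6) = 0.81^(1/6) = 0.965489.
C = 0.965489 / 0.039 = 24.76 m^(1/2)/s.

24.76


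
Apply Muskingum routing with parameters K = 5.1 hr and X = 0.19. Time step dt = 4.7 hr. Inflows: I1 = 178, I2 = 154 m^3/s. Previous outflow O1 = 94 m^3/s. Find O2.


Muskingum coefficients:
denom = 2*K*(1-X) + dt = 2*5.1*(1-0.19) + 4.7 = 12.962.
C0 = (dt - 2*K*X)/denom = (4.7 - 2*5.1*0.19)/12.962 = 0.2131.
C1 = (dt + 2*K*X)/denom = (4.7 + 2*5.1*0.19)/12.962 = 0.5121.
C2 = (2*K*(1-X) - dt)/denom = 0.2748.
O2 = C0*I2 + C1*I1 + C2*O1
   = 0.2131*154 + 0.5121*178 + 0.2748*94
   = 149.8 m^3/s.

149.8


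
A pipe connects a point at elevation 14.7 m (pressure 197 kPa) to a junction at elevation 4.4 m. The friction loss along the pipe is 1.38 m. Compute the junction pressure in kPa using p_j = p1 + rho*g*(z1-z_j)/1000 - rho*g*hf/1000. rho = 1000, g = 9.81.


Junction pressure: p_j = p1 + rho*g*(z1 - z_j)/1000 - rho*g*hf/1000.
Elevation term = 1000*9.81*(14.7 - 4.4)/1000 = 101.043 kPa.
Friction term = 1000*9.81*1.38/1000 = 13.538 kPa.
p_j = 197 + 101.043 - 13.538 = 284.51 kPa.

284.51


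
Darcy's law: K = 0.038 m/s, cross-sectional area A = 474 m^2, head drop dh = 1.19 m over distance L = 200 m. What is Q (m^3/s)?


Darcy's law: Q = K * A * i, where i = dh/L.
Hydraulic gradient i = 1.19 / 200 = 0.00595.
Q = 0.038 * 474 * 0.00595
  = 0.1072 m^3/s.

0.1072


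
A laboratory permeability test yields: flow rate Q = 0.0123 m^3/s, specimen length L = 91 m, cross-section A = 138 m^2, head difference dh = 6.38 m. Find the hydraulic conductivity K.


From K = Q*L / (A*dh):
Numerator: Q*L = 0.0123 * 91 = 1.1193.
Denominator: A*dh = 138 * 6.38 = 880.44.
K = 1.1193 / 880.44 = 0.001271 m/s.

0.001271


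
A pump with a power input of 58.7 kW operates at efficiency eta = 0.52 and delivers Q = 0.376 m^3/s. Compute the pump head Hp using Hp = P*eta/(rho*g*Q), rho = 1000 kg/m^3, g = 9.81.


Pump head formula: Hp = P * eta / (rho * g * Q).
Numerator: P * eta = 58.7 * 1000 * 0.52 = 30524.0 W.
Denominator: rho * g * Q = 1000 * 9.81 * 0.376 = 3688.56.
Hp = 30524.0 / 3688.56 = 8.28 m.

8.28


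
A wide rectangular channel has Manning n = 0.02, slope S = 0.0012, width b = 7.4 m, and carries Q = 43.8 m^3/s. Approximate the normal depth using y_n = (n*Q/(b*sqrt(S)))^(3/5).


We use the wide-channel approximation y_n = (n*Q/(b*sqrt(S)))^(3/5).
sqrt(S) = sqrt(0.0012) = 0.034641.
Numerator: n*Q = 0.02 * 43.8 = 0.876.
Denominator: b*sqrt(S) = 7.4 * 0.034641 = 0.256343.
arg = 3.4173.
y_n = 3.4173^(3/5) = 2.0903 m.

2.0903


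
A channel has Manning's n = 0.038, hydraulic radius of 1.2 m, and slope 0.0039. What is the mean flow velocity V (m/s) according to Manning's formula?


Manning's equation gives V = (1/n) * R^(2/3) * S^(1/2).
First, compute R^(2/3) = 1.2^(2/3) = 1.1292.
Next, S^(1/2) = 0.0039^(1/2) = 0.06245.
Then 1/n = 1/0.038 = 26.32.
V = 26.32 * 1.1292 * 0.06245 = 1.8558 m/s.

1.8558


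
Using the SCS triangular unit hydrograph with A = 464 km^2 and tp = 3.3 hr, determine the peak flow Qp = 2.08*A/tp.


SCS formula: Qp = 2.08 * A / tp.
Qp = 2.08 * 464 / 3.3
   = 965.12 / 3.3
   = 292.46 m^3/s per cm.

292.46


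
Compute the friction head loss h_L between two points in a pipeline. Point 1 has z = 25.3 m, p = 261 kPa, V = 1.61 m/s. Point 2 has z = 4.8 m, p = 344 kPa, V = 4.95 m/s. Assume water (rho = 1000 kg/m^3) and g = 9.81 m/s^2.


Total head at each section: H = z + p/(rho*g) + V^2/(2g).
H1 = 25.3 + 261*1000/(1000*9.81) + 1.61^2/(2*9.81)
   = 25.3 + 26.606 + 0.1321
   = 52.038 m.
H2 = 4.8 + 344*1000/(1000*9.81) + 4.95^2/(2*9.81)
   = 4.8 + 35.066 + 1.2489
   = 41.115 m.
h_L = H1 - H2 = 52.038 - 41.115 = 10.923 m.

10.923


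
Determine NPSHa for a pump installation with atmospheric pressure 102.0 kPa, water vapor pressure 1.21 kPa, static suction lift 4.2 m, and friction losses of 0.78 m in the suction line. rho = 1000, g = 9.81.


NPSHa = p_atm/(rho*g) - z_s - hf_s - p_vap/(rho*g).
p_atm/(rho*g) = 102.0*1000 / (1000*9.81) = 10.398 m.
p_vap/(rho*g) = 1.21*1000 / (1000*9.81) = 0.123 m.
NPSHa = 10.398 - 4.2 - 0.78 - 0.123
      = 5.29 m.

5.29


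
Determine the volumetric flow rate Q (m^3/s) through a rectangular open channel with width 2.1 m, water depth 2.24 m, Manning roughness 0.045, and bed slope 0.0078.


For a rectangular channel, the cross-sectional area A = b * y = 2.1 * 2.24 = 4.7 m^2.
The wetted perimeter P = b + 2y = 2.1 + 2*2.24 = 6.58 m.
Hydraulic radius R = A/P = 4.7/6.58 = 0.7149 m.
Velocity V = (1/n)*R^(2/3)*S^(1/2) = (1/0.045)*0.7149^(2/3)*0.0078^(1/2) = 1.5691 m/s.
Discharge Q = A * V = 4.7 * 1.5691 = 7.381 m^3/s.

7.381


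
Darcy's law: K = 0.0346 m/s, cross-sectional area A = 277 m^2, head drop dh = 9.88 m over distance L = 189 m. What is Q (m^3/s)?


Darcy's law: Q = K * A * i, where i = dh/L.
Hydraulic gradient i = 9.88 / 189 = 0.052275.
Q = 0.0346 * 277 * 0.052275
  = 0.501 m^3/s.

0.501


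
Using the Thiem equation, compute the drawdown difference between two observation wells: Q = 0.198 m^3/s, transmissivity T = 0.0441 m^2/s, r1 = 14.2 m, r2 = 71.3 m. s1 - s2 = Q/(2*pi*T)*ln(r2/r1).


Thiem equation: s1 - s2 = Q/(2*pi*T) * ln(r2/r1).
ln(r2/r1) = ln(71.3/14.2) = 1.6137.
Q/(2*pi*T) = 0.198 / (2*pi*0.0441) = 0.198 / 0.2771 = 0.7146.
s1 - s2 = 0.7146 * 1.6137 = 1.1531 m.

1.1531


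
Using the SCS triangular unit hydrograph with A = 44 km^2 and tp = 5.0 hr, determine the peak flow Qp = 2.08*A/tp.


SCS formula: Qp = 2.08 * A / tp.
Qp = 2.08 * 44 / 5.0
   = 91.52 / 5.0
   = 18.3 m^3/s per cm.

18.3


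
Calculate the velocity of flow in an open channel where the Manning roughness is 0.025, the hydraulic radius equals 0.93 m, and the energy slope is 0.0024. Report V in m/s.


Manning's equation gives V = (1/n) * R^(2/3) * S^(1/2).
First, compute R^(2/3) = 0.93^(2/3) = 0.9528.
Next, S^(1/2) = 0.0024^(1/2) = 0.04899.
Then 1/n = 1/0.025 = 40.0.
V = 40.0 * 0.9528 * 0.04899 = 1.867 m/s.

1.867


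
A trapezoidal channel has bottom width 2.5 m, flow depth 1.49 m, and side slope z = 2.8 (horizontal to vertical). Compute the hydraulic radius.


For a trapezoidal section with side slope z:
A = (b + z*y)*y = (2.5 + 2.8*1.49)*1.49 = 9.941 m^2.
P = b + 2*y*sqrt(1 + z^2) = 2.5 + 2*1.49*sqrt(1 + 2.8^2) = 11.36 m.
R = A/P = 9.941 / 11.36 = 0.8751 m.

0.8751


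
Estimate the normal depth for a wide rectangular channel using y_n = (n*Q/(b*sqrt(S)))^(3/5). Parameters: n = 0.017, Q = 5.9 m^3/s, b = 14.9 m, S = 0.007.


We use the wide-channel approximation y_n = (n*Q/(b*sqrt(S)))^(3/5).
sqrt(S) = sqrt(0.007) = 0.083666.
Numerator: n*Q = 0.017 * 5.9 = 0.1003.
Denominator: b*sqrt(S) = 14.9 * 0.083666 = 1.246623.
arg = 0.0805.
y_n = 0.0805^(3/5) = 0.2205 m.

0.2205
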